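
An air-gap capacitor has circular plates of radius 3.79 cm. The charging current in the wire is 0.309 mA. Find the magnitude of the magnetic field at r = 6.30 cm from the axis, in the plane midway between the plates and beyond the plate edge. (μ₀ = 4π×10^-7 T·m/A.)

By continuity the displacement current in the gap matches the conduction current: I_d = 3.09×10^-4 A.
With r > R the enclosed displacement current is the full I_d; B = μ₀ I_d / (2πr) = 9.81×10^-10 T.

9.81×10^-10 T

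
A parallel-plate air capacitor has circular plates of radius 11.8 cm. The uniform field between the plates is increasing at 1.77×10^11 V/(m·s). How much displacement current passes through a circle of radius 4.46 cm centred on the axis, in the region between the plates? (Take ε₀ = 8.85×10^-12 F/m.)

Through the whole plate area (πR² = 0.04374 m²), I_d = ε₀ πR² dE/dt = 0.06852 A.
The field is uniform, so I_d,enc = I_d (r/R)² = (0.06852)(4.46/11.8)² = 9.79×10^-3 A.

9.79×10^-3 A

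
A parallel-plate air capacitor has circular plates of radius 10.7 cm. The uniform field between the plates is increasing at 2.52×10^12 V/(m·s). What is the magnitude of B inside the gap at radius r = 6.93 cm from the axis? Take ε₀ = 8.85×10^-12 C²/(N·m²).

Through the whole plate area (πR² = 0.03597 m²), I_d = ε₀ πR² dE/dt = 0.8022 A.
∮B·dl = μ₀ I_d,enc with I_d,enc = I_d r²/R² = 0.3365 A; so B = μ₀ I_d,enc/(2πr) = 9.71×10^-7 T.

9.71×10^-7 T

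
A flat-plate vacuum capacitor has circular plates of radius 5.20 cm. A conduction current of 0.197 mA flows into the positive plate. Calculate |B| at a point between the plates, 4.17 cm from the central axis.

Between the plates the displacement current equals the wire current: I_d = 0.197 mA = 1.97×10^-4 A.
For r < R the Ampère–Maxwell law gives B(2πr) = μ₀ I_d (r²/R²), so B = μ₀ I_d r/(2πR²) = (4π×10^-7)(1.97×10^-4)(0.0417)/(2π·0.0520²) = 6.08×10^-10 T.

6.08×10^-10 T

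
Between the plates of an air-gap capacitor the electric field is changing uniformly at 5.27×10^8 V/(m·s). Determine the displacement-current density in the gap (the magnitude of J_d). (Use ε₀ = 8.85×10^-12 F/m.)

J_d = ε₀ ∂E/∂t, so J_d = 4.66×10^-3 A/m².

4.66×10^-3 A/m²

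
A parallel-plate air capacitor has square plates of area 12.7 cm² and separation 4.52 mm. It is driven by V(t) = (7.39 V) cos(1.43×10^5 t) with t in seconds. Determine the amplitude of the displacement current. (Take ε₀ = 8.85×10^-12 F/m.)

C = ε₀A/d = (8.85×10^-12)(1.27×10^-3)/(4.52×10^-3) = 2.487×10^-12 F; ω = 1.43×10^5 rad/s.
I_d = C dV/dt, so |I_d|_max = C V₀ ω = (2.487×10^-12)(7.39)(1.43×10^5) = 2.63×10^-6 A.

2.63×10^-6 A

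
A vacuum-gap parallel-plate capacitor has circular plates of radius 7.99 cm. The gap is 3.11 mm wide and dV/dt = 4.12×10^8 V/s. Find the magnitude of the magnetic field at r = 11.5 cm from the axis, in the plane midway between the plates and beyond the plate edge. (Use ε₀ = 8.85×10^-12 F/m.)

I_d = C dV/dt with C = ε₀πR²/d = 5.708×10^-11 F, so I_d = (5.708×10^-11)(4.12×10^8) = 0.02352 A.
For r ≥ R the full I_d is enclosed: B = μ₀ I_d/(2πr) = (4π×10^-7)(0.02352)/(2π·0.115) = 4.09×10^-8 T.

4.09×10^-8 T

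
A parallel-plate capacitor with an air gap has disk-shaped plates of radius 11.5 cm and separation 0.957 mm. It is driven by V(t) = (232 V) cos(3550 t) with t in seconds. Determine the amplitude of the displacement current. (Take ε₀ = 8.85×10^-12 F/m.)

3.16×10^-4 A

(dE/dt)_max = V₀ω/d = 8.606×10^8 V/(m·s); ω = 3550 rad/s.
I_d,max = ε₀ A (dE/dt)_max = (8.85×10^-12)(0.04155)(8.606×10^8) = 3.16×10^-4 A.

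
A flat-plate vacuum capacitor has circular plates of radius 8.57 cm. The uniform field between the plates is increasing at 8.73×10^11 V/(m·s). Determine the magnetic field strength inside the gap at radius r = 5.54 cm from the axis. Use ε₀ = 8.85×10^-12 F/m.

Total displacement current: I_d = ε₀(πR²)(dE/dt) = (8.85×10^-12)(0.02307)(8.73×10^11) = 0.1782 A.
For r < R the Ampère–Maxwell law gives B(2πr) = μ₀ I_d (r²/R²), so B = μ₀ I_d r/(2πR²) = (4π×10^-7)(0.1782)(0.0554)/(2π·0.0857²) = 2.69×10^-7 T.

2.69×10^-7 T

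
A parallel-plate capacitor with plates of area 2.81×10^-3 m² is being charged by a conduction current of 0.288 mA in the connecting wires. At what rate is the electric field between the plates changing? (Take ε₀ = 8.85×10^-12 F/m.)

1.16×10^10 V/(m·s)

Charge continuity gives I_d = I = 2.88×10^-4 A between the plates.
Inverting I_d = ε₀ A dE/dt gives dE/dt = 2.88×10^-4 / (8.85×10^-12 · 2.81×10^-3) = 1.16×10^10 V/(m·s).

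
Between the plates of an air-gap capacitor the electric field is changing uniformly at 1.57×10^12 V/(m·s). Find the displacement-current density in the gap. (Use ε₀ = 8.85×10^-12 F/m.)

J_d = ε₀ dE/dt = (8.85×10^-12)(1.57×10^12) = 13.9 A/m².

13.9 A/m²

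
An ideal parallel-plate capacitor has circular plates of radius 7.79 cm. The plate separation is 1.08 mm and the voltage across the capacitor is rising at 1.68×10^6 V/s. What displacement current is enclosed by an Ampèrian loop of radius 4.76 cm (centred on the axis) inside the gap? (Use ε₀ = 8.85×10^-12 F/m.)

I_d = C dV/dt with C = ε₀πR²/d = 1.562×10^-10 F, so I_d = (1.562×10^-10)(1.68×10^6) = 2.624×10^-4 A.
Through an area πr² the displacement current is I_d·(πr²/πR²) = I_d (r/R)² = 9.80×10^-5 A.

9.80×10^-5 A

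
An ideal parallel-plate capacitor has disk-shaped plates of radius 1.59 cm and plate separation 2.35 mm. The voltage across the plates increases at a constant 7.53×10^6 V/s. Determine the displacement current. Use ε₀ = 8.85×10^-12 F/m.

2.25×10^-5 A

C = ε₀A/d = (8.85×10^-12)(7.942×10^-4)/(2.35×10^-3) = 2.991×10^-12 F.
I_d = C dV/dt = (2.991×10^-12)(7.53×10^6) = 2.25×10^-5 A.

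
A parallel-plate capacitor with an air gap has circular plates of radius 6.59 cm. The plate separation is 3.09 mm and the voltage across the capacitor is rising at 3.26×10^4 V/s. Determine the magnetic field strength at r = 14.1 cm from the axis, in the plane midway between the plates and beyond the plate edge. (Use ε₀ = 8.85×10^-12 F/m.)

1.81×10^-12 T

I_d = C dV/dt with C = ε₀πR²/d = 3.907×10^-11 F, so I_d = (3.907×10^-11)(3.26×10^4) = 1.274×10^-6 A.
For r ≥ R the full I_d is enclosed: B = μ₀ I_d/(2πr) = (4π×10^-7)(1.274×10^-6)/(2π·0.141) = 1.81×10^-12 T.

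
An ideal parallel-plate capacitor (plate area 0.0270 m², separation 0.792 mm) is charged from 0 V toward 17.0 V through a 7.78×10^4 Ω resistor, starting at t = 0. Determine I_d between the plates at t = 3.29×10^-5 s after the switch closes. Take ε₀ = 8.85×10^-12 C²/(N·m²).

5.38×10^-5 A

C = ε₀A/d = (8.85×10^-12)(0.0270)/(7.92×10^-4) = 3.017×10^-10 F and τ = RC = 2.347×10^-5 s. I_d in the gap equals the RC charging current.
I_d(t) = (V₀/R) e^(−t/τ) = 2.185×10^-4 · e^(−1.402) = 5.38×10^-5 A.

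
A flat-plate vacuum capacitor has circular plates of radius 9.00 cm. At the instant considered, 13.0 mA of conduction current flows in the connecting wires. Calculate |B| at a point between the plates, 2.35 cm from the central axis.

No conduction current crosses the gap, so I_d there equals the 0.0130 A in the leads.
For r < R the Ampère–Maxwell law gives B(2πr) = μ₀ I_d (r²/R²), so B = μ₀ I_d r/(2πR²) = (4π×10^-7)(0.0130)(0.0235)/(2π·0.0900²) = 7.54×10^-9 T.

7.54×10^-9 T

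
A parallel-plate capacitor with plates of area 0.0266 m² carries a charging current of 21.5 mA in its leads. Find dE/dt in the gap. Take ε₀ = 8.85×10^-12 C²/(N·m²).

9.13×10^10 V/(m·s)

By continuity, I_d in the gap equals the 21.5 mA flowing in the wire.
Then dE/dt = I_d/(ε₀A) = 9.13×10^10 V/(m·s).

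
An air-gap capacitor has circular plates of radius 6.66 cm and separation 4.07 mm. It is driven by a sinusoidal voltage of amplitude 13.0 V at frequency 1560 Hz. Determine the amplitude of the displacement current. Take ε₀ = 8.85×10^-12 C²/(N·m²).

3.86×10^-6 A

The displacement current equals the conduction current C dV/dt, which peaks at C V₀ ω.
With C = ε₀A/d = (8.85×10^-12)(0.01393)/(4.07×10^-3) = 3.029×10^-11 F and ω = 2πf = 9802 rad/s, I_d,max = (3.029×10^-11)(13.0)(9802) = 3.86×10^-6 A.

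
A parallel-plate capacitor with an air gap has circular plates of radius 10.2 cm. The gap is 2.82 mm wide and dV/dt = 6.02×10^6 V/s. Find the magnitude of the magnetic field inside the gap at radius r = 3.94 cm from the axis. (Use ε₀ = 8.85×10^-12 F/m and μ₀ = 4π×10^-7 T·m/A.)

dE/dt = (dV/dt)/d = 2.135×10^9 V/(m·s); I_d = ε₀(πR²)(dE/dt) = (8.85×10^-12)(0.03269)(2.135×10^9) = 6.177×10^-4 A.
For r < R the Ampère–Maxwell law gives B(2πr) = μ₀ I_d (r²/R²), so B = μ₀ I_d r/(2πR²) = (4π×10^-7)(6.177×10^-4)(0.0394)/(2π·0.102²) = 4.68×10^-10 T.

4.68×10^-10 T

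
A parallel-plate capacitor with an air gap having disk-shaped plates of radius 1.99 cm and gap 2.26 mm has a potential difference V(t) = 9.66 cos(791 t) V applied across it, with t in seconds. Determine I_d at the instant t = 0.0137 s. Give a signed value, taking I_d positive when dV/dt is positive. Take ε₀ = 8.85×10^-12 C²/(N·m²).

3.68×10^-8 A

dV/dt = (9.66)(791)·−sin(10.8367) = 7545 V/s.
I_d = C dV/dt with C = ε₀A/d = (8.85×10^-12)(1.244×10^-3)/(2.26×10^-3) = 4.871×10^-12 F, so I_d = (4.871×10^-12)(7545) = 3.68×10^-8 A.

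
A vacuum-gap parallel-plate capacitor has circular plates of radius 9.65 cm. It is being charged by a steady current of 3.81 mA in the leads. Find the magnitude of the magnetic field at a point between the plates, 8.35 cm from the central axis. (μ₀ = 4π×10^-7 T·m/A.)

Between the plates the displacement current equals the wire current: I_d = 3.81 mA = 3.81×10^-3 A.
∮B·dl = μ₀ I_d,enc with I_d,enc = I_d r²/R² = 2.853×10^-3 A; so B = μ₀ I_d,enc/(2πr) = 6.83×10^-9 T.

6.83×10^-9 T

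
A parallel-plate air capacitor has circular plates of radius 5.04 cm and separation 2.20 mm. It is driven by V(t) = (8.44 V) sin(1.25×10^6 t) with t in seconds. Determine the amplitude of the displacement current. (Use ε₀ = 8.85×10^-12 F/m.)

3.39×10^-4 A

C = ε₀A/d = (8.85×10^-12)(7.980×10^-3)/(2.20×10^-3) = 3.210×10^-11 F; ω = 1.25×10^6 rad/s.
I_d = C dV/dt, so |I_d|_max = C V₀ ω = (3.210×10^-11)(8.44)(1.25×10^6) = 3.39×10^-4 A.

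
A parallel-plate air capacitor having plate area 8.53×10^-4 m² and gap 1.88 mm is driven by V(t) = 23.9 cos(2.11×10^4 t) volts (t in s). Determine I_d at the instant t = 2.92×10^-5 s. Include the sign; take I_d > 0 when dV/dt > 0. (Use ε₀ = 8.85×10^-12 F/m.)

-1.17×10^-6 A

dE/dt = (V₀ω/d)·−sin(ωt) with ωt = 0.61612 rad: (23.9)(2.11×10^4)(-0.5779)/(1.88×10^-3) = -1.550×10^8 V/(m·s).
I_d = ε₀ A dE/dt = (8.85×10^-12)(8.53×10^-4)(-1.550×10^8) = -1.17×10^-6 A.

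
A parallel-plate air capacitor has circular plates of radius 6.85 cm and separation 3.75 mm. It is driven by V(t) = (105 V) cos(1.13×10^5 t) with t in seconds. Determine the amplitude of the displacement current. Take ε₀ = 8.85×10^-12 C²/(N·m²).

C = ε₀A/d = (8.85×10^-12)(0.01474)/(3.75×10^-3) = 3.479×10^-11 F; ω = 1.13×10^5 rad/s.
I_d = C dV/dt, so |I_d|_max = C V₀ ω = (3.479×10^-11)(105)(1.13×10^5) = 4.13×10^-4 A.

4.13×10^-4 A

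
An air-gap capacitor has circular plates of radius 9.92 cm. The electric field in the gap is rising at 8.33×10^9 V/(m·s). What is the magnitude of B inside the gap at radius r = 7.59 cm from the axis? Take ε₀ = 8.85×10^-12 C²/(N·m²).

Through the whole plate area (πR² = 0.03092 m²), I_d = ε₀ πR² dE/dt = 2.279×10^-3 A.
∮B·dl = μ₀ I_d,enc with I_d,enc = I_d r²/R² = 1.334×10^-3 A; so B = μ₀ I_d,enc/(2πr) = 3.52×10^-9 T.

3.52×10^-9 T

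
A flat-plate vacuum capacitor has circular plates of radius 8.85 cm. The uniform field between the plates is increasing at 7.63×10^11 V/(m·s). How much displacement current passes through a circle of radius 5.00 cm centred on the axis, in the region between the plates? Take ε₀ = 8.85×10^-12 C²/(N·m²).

0.0530 A

Through the whole plate area (πR² = 0.02461 m²), I_d = ε₀ πR² dE/dt = 0.1662 A.
The field is uniform, so I_d,enc = I_d (r/R)² = (0.1662)(5.00/8.85)² = 0.0530 A.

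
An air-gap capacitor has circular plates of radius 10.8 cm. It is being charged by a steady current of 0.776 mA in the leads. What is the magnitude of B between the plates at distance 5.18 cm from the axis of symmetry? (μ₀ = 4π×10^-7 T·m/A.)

Between the plates the displacement current equals the wire current: I_d = 0.776 mA = 7.76×10^-4 A.
An Ampèrian loop of radius r encloses a fraction (r/R)² of I_d. Then B·2πr = μ₀ I_d (r/R)², giving B = μ₀ I_d r/(2πR²) = 6.89×10^-10 T.

6.89×10^-10 T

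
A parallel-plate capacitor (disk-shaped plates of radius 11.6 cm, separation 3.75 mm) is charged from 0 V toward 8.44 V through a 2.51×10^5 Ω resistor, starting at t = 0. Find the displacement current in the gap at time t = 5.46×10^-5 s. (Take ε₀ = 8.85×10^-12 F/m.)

3.80×10^-6 A

C = ε₀A/d = (8.85×10^-12)(0.04227)/(3.75×10^-3) = 9.976×10^-11 F and τ = RC = 2.504×10^-5 s. I_d in the gap equals the RC charging current.
I_d(t) = (V₀/R) e^(−t/τ) = 3.363×10^-5 · e^(−2.181) = 3.80×10^-6 A.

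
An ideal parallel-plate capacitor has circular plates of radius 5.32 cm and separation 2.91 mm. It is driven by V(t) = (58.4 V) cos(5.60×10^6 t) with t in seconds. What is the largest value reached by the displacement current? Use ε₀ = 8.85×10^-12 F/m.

(dE/dt)_max = V₀ω/d = 1.124×10^11 V/(m·s); ω = 5.60×10^6 rad/s.
I_d,max = ε₀ A (dE/dt)_max = (8.85×10^-12)(8.891×10^-3)(1.124×10^11) = 8.84×10^-3 A.

8.84×10^-3 A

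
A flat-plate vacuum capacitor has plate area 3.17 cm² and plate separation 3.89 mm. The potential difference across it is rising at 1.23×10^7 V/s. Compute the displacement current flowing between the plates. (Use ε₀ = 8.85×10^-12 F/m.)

8.87×10^-6 A

The displacement current equals the charging current C dV/dt. With C = ε₀A/d = (8.85×10^-12)(3.17×10^-4)/(3.89×10^-3) = 7.212×10^-13 F, I_d = (7.212×10^-13)(1.23×10^7) = 8.87×10^-6 A.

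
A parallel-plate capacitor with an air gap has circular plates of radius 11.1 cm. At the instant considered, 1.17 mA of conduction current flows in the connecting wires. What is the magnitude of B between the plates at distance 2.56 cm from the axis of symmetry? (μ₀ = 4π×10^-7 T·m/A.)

4.86×10^-10 T

Between the plates the displacement current equals the wire current: I_d = 1.17 mA = 1.17×10^-3 A.
For r < R the Ampère–Maxwell law gives B(2πr) = μ₀ I_d (r²/R²), so B = μ₀ I_d r/(2πR²) = (4π×10^-7)(1.17×10^-3)(0.0256)/(2π·0.111²) = 4.86×10^-10 T.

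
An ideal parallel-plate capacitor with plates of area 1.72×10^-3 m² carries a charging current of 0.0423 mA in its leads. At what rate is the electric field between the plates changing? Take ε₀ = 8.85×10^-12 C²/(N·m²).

2.78×10^9 V/(m·s)

By continuity, I_d in the gap equals the 0.0423 mA flowing in the wire.
Since I_d = ε₀ A dE/dt, dE/dt = I_d/(ε₀A) = (4.23×10^-5)/((8.85×10^-12)(1.72×10^-3)) = 2.78×10^9 V/(m·s).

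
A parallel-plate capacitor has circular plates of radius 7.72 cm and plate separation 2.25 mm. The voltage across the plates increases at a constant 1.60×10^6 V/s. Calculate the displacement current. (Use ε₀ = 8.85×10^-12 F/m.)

1.18×10^-4 A

C = ε₀A/d = (8.85×10^-12)(0.01872)/(2.25×10^-3) = 7.363×10^-11 F.
I_d = C dV/dt = (7.363×10^-11)(1.60×10^6) = 1.18×10^-4 A.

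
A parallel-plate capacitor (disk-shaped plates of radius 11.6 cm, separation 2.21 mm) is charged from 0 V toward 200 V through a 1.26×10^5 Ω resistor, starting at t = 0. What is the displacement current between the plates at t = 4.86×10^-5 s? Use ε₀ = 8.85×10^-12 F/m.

C = ε₀A/d = (8.85×10^-12)(0.04227)/(2.21×10^-3) = 1.693×10^-10 F and τ = RC = 2.133×10^-5 s. I_d in the gap equals the RC charging current.
I_d(t) = (V₀/R) e^(−t/τ) = 1.587×10^-3 · e^(−2.278) = 1.63×10^-4 A.

1.63×10^-4 A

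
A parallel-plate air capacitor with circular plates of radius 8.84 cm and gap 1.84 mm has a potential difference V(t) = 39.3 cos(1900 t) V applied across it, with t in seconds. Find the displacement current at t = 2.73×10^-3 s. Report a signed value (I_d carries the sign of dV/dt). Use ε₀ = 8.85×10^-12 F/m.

7.84×10^-6 A

dV/dt = (39.3)(1900)·−sin(5.187) = 6.642×10^4 V/s.
I_d = C dV/dt with C = ε₀A/d = (8.85×10^-12)(0.02455)/(1.84×10^-3) = 1.181×10^-10 F, so I_d = (1.181×10^-10)(6.642×10^4) = 7.84×10^-6 A.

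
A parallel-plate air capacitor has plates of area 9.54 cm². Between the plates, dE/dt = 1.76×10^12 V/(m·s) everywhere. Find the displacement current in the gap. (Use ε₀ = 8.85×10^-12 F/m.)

0.0149 A

I_d = ε₀ A (dE/dt) = (8.85×10^-12)(9.54×10^-4 m²)(1.76×10^12) = 0.0149 A.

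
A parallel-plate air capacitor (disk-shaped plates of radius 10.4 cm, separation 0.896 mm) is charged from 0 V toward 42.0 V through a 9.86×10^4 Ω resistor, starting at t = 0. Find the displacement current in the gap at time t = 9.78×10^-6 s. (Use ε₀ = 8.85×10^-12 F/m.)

With C = ε₀A/d = (8.85×10^-12)(0.03398)/(8.96×10^-4) = 3.356×10^-10 F, the time constant is τ = RC = 3.309×10^-5 s, so t/τ = 0.2956 and e^(−t/τ) = 0.7441.
I_d = I_cond = (V₀/R) e^(−t/τ) = (4.260×10^-4)(0.7441) = 3.17×10^-4 A.

3.17×10^-4 A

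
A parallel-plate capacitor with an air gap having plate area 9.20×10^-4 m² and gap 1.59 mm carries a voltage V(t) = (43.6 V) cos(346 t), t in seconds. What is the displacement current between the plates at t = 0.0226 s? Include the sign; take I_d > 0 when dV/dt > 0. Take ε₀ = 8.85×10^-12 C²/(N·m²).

C = ε₀A/d = (8.85×10^-12)(9.20×10^-4)/(1.59×10^-3) = 5.121×10^-12 F. dV/dt = V₀ω·−sin(ωt); at ωt = 7.8196 rad this factor is -0.9994.
I_d = C dV/dt = (5.121×10^-12)(43.6)(346)(-0.9994) = -7.72×10^-8 A.

-7.72×10^-8 A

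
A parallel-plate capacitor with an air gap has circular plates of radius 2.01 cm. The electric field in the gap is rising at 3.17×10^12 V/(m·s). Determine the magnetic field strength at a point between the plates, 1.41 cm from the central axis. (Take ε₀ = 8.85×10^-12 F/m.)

2.49×10^-7 T

Through the whole plate area (πR² = 1.269×10^-3 m²), I_d = ε₀ πR² dE/dt = 0.03560 A.
∮B·dl = μ₀ I_d,enc with I_d,enc = I_d r²/R² = 0.01752 A; so B = μ₀ I_d,enc/(2πr) = 2.49×10^-7 T.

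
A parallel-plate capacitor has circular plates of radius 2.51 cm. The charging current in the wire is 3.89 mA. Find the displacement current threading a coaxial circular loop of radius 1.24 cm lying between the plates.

9.49×10^-4 A

Between the plates the displacement current equals the wire current: I_d = 3.89 mA = 3.89×10^-3 A.
Through an area πr² the displacement current is I_d·(πr²/πR²) = I_d (r/R)² = 9.49×10^-4 A.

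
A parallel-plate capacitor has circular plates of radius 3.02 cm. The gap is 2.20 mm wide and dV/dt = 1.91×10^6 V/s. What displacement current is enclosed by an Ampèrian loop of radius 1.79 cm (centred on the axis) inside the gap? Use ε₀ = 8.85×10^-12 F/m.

7.73×10^-6 A

With E = V/d, dE/dt = 8.682×10^8 V/(m·s) and πR² = 2.865×10^-3 m², giving I_d = ε₀ πR² dE/dt = 2.201×10^-5 A.
The field is uniform, so I_d,enc = I_d (r/R)² = (2.201×10^-5)(1.79/3.02)² = 7.73×10^-6 A.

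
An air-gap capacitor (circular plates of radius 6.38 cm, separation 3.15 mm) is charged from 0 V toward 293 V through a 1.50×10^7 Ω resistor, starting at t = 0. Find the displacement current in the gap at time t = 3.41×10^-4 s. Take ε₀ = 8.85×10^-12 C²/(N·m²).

With C = ε₀A/d = (8.85×10^-12)(0.01279)/(3.15×10^-3) = 3.593×10^-11 F, the time constant is τ = RC = 5.389×10^-4 s, so t/τ = 0.6328 and e^(−t/τ) = 0.5311.
I_d = I_cond = (V₀/R) e^(−t/τ) = (1.953×10^-5)(0.5311) = 1.04×10^-5 A.

1.04×10^-5 A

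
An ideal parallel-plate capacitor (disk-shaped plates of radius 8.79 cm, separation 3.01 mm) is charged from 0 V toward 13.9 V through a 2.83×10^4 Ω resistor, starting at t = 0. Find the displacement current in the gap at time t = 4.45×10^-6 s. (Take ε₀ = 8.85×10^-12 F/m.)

C = ε₀A/d = (8.85×10^-12)(0.02427)/(3.01×10^-3) = 7.136×10^-11 F, so τ = RC = 2.019×10^-6 s.
The conduction current is I(t) = (V₀/R) e^(−t/τ), and the displacement current between the plates equals it.
t/τ = 2.204; I_d = (13.9/2.83×10^4) · e^(−2.204) = (4.912×10^-4)(0.1104) = 5.42×10^-5 A.

5.42×10^-5 A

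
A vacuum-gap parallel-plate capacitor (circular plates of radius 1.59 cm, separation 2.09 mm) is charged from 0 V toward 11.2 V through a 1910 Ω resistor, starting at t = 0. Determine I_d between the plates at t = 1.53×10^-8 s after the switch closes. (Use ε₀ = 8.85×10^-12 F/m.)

C = ε₀A/d = (8.85×10^-12)(7.942×10^-4)/(2.09×10^-3) = 3.363×10^-12 F, so τ = RC = 6.423×10^-9 s.
The conduction current is I(t) = (V₀/R) e^(−t/τ), and the displacement current between the plates equals it.
t/τ = 2.382; I_d = (11.2/1910) · e^(−2.382) = (5.864×10^-3)(0.09237) = 5.42×10^-4 A.

5.42×10^-4 A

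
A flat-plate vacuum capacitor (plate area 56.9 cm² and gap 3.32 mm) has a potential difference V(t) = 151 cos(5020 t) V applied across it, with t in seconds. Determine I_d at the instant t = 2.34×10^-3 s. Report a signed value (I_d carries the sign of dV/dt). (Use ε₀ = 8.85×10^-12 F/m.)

8.40×10^-6 A

dV/dt = (151)(5020)·−sin(11.7468) = 5.540×10^5 V/s.
I_d = C dV/dt with C = ε₀A/d = (8.85×10^-12)(5.69×10^-3)/(3.32×10^-3) = 1.517×10^-11 F, so I_d = (1.517×10^-11)(5.540×10^5) = 8.40×10^-6 A.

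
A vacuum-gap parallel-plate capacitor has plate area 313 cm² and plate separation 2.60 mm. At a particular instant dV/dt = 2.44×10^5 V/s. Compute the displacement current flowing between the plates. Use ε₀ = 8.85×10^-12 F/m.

The displacement current equals the charging current C dV/dt. With C = ε₀A/d = (8.85×10^-12)(0.0313)/(2.60×10^-3) = 1.065×10^-10 F, I_d = (1.065×10^-10)(2.44×10^5) = 2.60×10^-5 A.

2.60×10^-5 A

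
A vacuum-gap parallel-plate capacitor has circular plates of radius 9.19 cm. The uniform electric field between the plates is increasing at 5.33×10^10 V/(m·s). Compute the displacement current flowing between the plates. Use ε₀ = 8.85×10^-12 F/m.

0.0125 A

I_d = ε₀ A (dE/dt) = (8.85×10^-12)(0.02653 m²)(5.33×10^10) = 0.0125 A.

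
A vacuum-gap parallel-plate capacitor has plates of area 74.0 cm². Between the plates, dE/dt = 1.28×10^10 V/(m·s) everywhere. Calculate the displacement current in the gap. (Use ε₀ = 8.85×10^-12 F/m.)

With a uniform field, Φ_E = EA, so I_d = ε₀ A dE/dt = 8.38×10^-4 A.

8.38×10^-4 A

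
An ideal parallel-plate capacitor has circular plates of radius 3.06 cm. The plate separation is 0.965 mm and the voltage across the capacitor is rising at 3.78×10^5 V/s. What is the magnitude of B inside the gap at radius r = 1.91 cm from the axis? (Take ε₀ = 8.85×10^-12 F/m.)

4.16×10^-11 T

dE/dt = (dV/dt)/d = 3.917×10^8 V/(m·s); I_d = ε₀(πR²)(dE/dt) = (8.85×10^-12)(2.942×10^-3)(3.917×10^8) = 1.020×10^-5 A.
∮B·dl = μ₀ I_d,enc with I_d,enc = I_d r²/R² = 3.974×10^-6 A; so B = μ₀ I_d,enc/(2πr) = 4.16×10^-11 T.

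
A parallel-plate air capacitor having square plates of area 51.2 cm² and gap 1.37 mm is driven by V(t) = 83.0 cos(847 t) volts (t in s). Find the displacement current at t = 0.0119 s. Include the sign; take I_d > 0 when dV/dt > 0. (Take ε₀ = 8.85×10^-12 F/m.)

dE/dt = (V₀ω/d)·−sin(ωt) with ωt = 10.0793 rad: (83.0)(847)(0.6088)/(1.37×10^-3) = 3.124×10^7 V/(m·s).
I_d = ε₀ A dE/dt = (8.85×10^-12)(5.12×10^-3)(3.124×10^7) = 1.42×10^-6 A.

1.42×10^-6 A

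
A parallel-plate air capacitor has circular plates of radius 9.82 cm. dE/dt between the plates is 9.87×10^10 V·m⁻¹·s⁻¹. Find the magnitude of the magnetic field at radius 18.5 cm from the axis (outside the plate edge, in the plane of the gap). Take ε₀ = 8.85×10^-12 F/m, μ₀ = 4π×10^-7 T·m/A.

Total displacement current: I_d = ε₀(πR²)(dE/dt) = (8.85×10^-12)(0.03030)(9.87×10^10) = 0.02647 A.
Outside the plates the loop encloses all of I_d, so B·2πr = μ₀ I_d and B = 2.86×10^-8 T.

2.86×10^-8 T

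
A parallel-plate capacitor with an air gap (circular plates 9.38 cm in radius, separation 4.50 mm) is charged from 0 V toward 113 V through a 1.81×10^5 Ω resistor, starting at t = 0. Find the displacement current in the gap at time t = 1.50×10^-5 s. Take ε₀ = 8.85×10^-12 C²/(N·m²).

With C = ε₀A/d = (8.85×10^-12)(0.02764)/(4.50×10^-3) = 5.436×10^-11 F, the time constant is τ = RC = 9.839×10^-6 s, so t/τ = 1.525 and e^(−t/τ) = 0.2176.
I_d = I_cond = (V₀/R) e^(−t/τ) = (6.243×10^-4)(0.2176) = 1.36×10^-4 A.

1.36×10^-4 A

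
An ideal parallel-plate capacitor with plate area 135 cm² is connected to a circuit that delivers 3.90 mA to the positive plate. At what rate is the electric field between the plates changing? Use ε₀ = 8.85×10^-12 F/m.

3.26×10^10 V/(m·s)

The displacement current between the plates equals the conduction current, I_d = 3.90 mA.
Then dE/dt = I_d/(ε₀A) = 3.26×10^10 V/(m·s).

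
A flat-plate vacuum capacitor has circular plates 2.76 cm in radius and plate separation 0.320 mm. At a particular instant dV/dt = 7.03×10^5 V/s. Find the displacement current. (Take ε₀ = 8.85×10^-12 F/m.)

C = ε₀A/d = (8.85×10^-12)(2.393×10^-3)/(3.20×10^-4) = 6.618×10^-11 F.
I_d = C dV/dt = (6.618×10^-11)(7.03×10^5) = 4.65×10^-5 A.

4.65×10^-5 A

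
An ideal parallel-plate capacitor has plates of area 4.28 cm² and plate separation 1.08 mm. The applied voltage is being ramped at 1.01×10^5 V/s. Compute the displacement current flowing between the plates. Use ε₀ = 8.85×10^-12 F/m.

The field between the plates is E = V/d, so dE/dt = (1.01×10^5)/(1.08×10^-3 m) = 9.352×10^7 V/(m·s).
I_d = ε₀ A (dE/dt) = (8.85×10^-12)(4.28×10^-4)(9.352×10^7) = 3.54×10^-7 A.

3.54×10^-7 A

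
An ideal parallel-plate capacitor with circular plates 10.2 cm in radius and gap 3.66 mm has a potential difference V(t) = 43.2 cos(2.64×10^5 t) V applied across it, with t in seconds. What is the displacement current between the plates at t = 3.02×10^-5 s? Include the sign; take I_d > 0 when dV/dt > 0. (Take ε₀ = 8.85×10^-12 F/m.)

C = ε₀A/d = (8.85×10^-12)(0.03269)/(3.66×10^-3) = 7.905×10^-11 F. dV/dt = V₀ω·−sin(ωt); at ωt = 7.9728 rad this factor is -0.9929.
I_d = C dV/dt = (7.905×10^-11)(43.2)(2.64×10^5)(-0.9929) = -8.95×10^-4 A.

-8.95×10^-4 A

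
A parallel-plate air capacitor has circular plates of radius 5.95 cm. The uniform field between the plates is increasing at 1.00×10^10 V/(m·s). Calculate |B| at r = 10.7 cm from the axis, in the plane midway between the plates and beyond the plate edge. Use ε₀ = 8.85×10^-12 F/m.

1.84×10^-9 T

Through the whole plate area (πR² = 0.01112 m²), I_d = ε₀ πR² dE/dt = 9.841×10^-4 A.
For r ≥ R the full I_d is enclosed: B = μ₀ I_d/(2πr) = (4π×10^-7)(9.841×10^-4)/(2π·0.107) = 1.84×10^-9 T.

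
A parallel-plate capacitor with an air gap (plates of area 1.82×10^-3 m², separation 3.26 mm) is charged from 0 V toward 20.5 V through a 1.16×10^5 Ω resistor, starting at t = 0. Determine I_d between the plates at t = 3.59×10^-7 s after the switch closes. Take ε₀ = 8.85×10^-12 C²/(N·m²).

9.45×10^-5 A

With C = ε₀A/d = (8.85×10^-12)(1.82×10^-3)/(3.26×10^-3) = 4.941×10^-12 F, the time constant is τ = RC = 5.732×10^-7 s, so t/τ = 0.6263 and e^(−t/τ) = 0.5346.
I_d = I_cond = (V₀/R) e^(−t/τ) = (1.767×10^-4)(0.5346) = 9.45×10^-5 A.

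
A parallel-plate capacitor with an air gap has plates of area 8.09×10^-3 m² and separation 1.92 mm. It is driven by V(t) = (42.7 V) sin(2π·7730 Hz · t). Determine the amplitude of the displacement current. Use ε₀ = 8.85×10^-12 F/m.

7.73×10^-5 A

C = ε₀A/d = (8.85×10^-12)(8.09×10^-3)/(1.92×10^-3) = 3.729×10^-11 F; ω = 2πf = 4.857×10^4 rad/s.
I_d = C dV/dt, so |I_d|_max = C V₀ ω = (3.729×10^-11)(42.7)(4.857×10^4) = 7.73×10^-5 A.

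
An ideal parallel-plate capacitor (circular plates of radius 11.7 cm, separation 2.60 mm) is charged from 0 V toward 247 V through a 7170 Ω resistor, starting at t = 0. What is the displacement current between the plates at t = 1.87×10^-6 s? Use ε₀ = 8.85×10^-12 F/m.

With C = ε₀A/d = (8.85×10^-12)(0.04301)/(2.60×10^-3) = 1.464×10^-10 F, the time constant is τ = RC = 1.050×10^-6 s, so t/τ = 1.781 and e^(−t/τ) = 0.1685.
I_d = I_cond = (V₀/R) e^(−t/τ) = (0.03445)(0.1685) = 5.80×10^-3 A.

5.80×10^-3 A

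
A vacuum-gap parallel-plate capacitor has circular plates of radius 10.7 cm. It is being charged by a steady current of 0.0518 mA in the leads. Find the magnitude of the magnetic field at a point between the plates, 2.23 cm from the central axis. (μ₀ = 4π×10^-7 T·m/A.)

2.02×10^-11 T

Between the plates the displacement current equals the wire current: I_d = 0.0518 mA = 5.18×10^-5 A.
For r < R the Ampère–Maxwell law gives B(2πr) = μ₀ I_d (r²/R²), so B = μ₀ I_d r/(2πR²) = (4π×10^-7)(5.18×10^-5)(0.0223)/(2π·0.107²) = 2.02×10^-11 T.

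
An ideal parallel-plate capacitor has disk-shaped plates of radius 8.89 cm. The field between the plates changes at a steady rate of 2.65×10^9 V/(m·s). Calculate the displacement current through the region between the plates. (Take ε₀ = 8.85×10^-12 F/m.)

5.82×10^-4 A

The displacement current is ε₀ times dΦ_E/dt = ε₀ A dE/dt = (8.85×10^-12)(0.02483)(2.65×10^9) = 5.82×10^-4 A.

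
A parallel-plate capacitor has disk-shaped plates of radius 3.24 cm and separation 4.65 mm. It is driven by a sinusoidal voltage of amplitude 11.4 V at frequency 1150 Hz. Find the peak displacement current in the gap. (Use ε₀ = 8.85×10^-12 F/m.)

5.17×10^-7 A

The displacement current equals the conduction current C dV/dt, which peaks at C V₀ ω.
With C = ε₀A/d = (8.85×10^-12)(3.298×10^-3)/(4.65×10^-3) = 6.277×10^-12 F and ω = 2πf = 7226 rad/s, I_d,max = (6.277×10^-12)(11.4)(7226) = 5.17×10^-7 A.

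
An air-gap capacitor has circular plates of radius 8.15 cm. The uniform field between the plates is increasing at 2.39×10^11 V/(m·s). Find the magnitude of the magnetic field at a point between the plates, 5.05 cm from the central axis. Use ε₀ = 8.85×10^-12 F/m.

6.71×10^-8 T

Total displacement current: I_d = ε₀(πR²)(dE/dt) = (8.85×10^-12)(0.02087)(2.39×10^11) = 0.04414 A.
For r < R the Ampère–Maxwell law gives B(2πr) = μ₀ I_d (r²/R²), so B = μ₀ I_d r/(2πR²) = (4π×10^-7)(0.04414)(0.0505)/(2π·0.0815²) = 6.71×10^-8 T.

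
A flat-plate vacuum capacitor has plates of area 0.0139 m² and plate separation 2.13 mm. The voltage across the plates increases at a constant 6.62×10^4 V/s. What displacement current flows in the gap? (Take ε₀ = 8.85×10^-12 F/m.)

3.82×10^-6 A

The field between the plates is E = V/d, so dE/dt = (6.62×10^4)/(2.13×10^-3 m) = 3.108×10^7 V/(m·s).
I_d = ε₀ A (dE/dt) = (8.85×10^-12)(0.0139)(3.108×10^7) = 3.82×10^-6 A.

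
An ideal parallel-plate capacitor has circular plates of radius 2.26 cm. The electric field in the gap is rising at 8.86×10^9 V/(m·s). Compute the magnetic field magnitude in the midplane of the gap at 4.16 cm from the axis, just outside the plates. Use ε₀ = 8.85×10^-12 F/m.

Through the whole plate area (πR² = 1.605×10^-3 m²), I_d = ε₀ πR² dE/dt = 1.258×10^-4 A.
For r ≥ R the full I_d is enclosed: B = μ₀ I_d/(2πr) = (4π×10^-7)(1.258×10^-4)/(2π·0.0416) = 6.05×10^-10 T.

6.05×10^-10 T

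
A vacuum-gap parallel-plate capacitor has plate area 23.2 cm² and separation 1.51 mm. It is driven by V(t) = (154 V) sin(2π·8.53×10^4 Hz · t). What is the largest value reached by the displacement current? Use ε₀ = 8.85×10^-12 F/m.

The displacement current equals the conduction current C dV/dt, which peaks at C V₀ ω.
With C = ε₀A/d = (8.85×10^-12)(2.32×10^-3)/(1.51×10^-3) = 1.360×10^-11 F and ω = 2πf = 5.360×10^5 rad/s, I_d,max = (1.360×10^-11)(154)(5.360×10^5) = 1.12×10^-3 A.

1.12×10^-3 A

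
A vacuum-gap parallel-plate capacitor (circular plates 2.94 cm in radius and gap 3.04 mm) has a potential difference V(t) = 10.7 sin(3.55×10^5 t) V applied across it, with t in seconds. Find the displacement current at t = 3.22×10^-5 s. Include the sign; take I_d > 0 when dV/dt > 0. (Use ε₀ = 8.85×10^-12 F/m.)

1.27×10^-5 A

dE/dt = (V₀ω/d)·cos(ωt) with ωt = 11.431 rad: (10.7)(3.55×10^5)(0.4218)/(3.04×10^-3) = 5.270×10^8 V/(m·s).
I_d = ε₀ A dE/dt = (8.85×10^-12)(2.715×10^-3)(5.270×10^8) = 1.27×10^-5 A.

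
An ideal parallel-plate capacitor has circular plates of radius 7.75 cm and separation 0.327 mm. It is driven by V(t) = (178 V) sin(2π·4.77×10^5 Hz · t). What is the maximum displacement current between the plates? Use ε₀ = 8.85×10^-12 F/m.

0.272 A

The displacement current equals the conduction current C dV/dt, which peaks at C V₀ ω.
With C = ε₀A/d = (8.85×10^-12)(0.01887)/(3.27×10^-4) = 5.107×10^-10 F and ω = 2πf = 2.997×10^6 rad/s, I_d,max = (5.107×10^-10)(178)(2.997×10^6) = 0.272 A.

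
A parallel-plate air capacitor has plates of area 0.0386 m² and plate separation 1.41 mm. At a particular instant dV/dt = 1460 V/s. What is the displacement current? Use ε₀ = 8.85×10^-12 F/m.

3.54×10^-7 A

The field between the plates is E = V/d, so dE/dt = (1460)/(1.41×10^-3 m) = 1.035×10^6 V/(m·s).
I_d = ε₀ A (dE/dt) = (8.85×10^-12)(0.0386)(1.035×10^6) = 3.54×10^-7 A.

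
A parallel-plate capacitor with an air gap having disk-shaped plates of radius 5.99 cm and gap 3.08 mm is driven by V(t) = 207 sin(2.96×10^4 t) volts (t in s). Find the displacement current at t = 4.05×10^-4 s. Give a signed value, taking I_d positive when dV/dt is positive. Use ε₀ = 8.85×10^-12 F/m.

C = ε₀A/d = (8.85×10^-12)(0.01127)/(3.08×10^-3) = 3.238×10^-11 F. dV/dt = V₀ω·cos(ωt); at ωt = 11.988 rad this factor is 0.8374.
I_d = C dV/dt = (3.238×10^-11)(207)(2.96×10^4)(0.8374) = 1.66×10^-4 A.

1.66×10^-4 A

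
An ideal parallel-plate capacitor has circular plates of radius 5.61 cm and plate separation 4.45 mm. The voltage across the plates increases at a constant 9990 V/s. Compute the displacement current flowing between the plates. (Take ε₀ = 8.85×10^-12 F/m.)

The field between the plates is E = V/d, so dE/dt = (9990)/(4.45×10^-3 m) = 2.245×10^6 V/(m·s).
I_d = ε₀ A (dE/dt) = (8.85×10^-12)(9.887×10^-3)(2.245×10^6) = 1.96×10^-7 A.

1.96×10^-7 A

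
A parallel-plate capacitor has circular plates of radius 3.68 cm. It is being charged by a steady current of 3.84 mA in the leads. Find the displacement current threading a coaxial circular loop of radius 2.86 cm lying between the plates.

By continuity the displacement current in the gap matches the conduction current: I_d = 3.84×10^-3 A.
Through an area πr² the displacement current is I_d·(πr²/πR²) = I_d (r/R)² = 2.32×10^-3 A.

2.32×10^-3 A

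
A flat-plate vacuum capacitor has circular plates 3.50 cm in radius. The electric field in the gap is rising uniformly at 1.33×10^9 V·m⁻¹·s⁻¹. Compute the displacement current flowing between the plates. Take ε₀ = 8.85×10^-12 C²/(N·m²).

I_d = ε₀ A (dE/dt) = (8.85×10^-12)(3.848×10^-3 m²)(1.33×10^9) = 4.53×10^-5 A.

4.53×10^-5 A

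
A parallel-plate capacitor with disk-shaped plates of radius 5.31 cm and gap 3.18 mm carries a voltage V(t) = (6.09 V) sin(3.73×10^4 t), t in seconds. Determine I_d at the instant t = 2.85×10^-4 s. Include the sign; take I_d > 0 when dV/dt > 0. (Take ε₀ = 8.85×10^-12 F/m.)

dE/dt = (V₀ω/d)·cos(ωt) with ωt = 10.6305 rad: (6.09)(3.73×10^4)(-0.3570)/(3.18×10^-3) = -2.550×10^7 V/(m·s).
I_d = ε₀ A dE/dt = (8.85×10^-12)(8.858×10^-3)(-2.550×10^7) = -2.00×10^-6 A.

-2.00×10^-6 A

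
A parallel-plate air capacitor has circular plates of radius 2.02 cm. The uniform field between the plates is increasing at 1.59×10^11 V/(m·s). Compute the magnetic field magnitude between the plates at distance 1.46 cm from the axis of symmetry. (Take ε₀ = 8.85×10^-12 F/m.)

Through the whole plate area (πR² = 1.282×10^-3 m²), I_d = ε₀ πR² dE/dt = 1.804×10^-3 A.
For r < R the Ampère–Maxwell law gives B(2πr) = μ₀ I_d (r²/R²), so B = μ₀ I_d r/(2πR²) = (4π×10^-7)(1.804×10^-3)(0.0146)/(2π·0.0202²) = 1.29×10^-8 T.

1.29×10^-8 T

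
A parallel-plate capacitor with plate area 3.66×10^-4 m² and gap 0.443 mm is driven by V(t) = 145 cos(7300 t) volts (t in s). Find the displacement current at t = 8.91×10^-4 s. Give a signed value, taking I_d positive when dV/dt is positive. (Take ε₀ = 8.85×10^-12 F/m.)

dE/dt = (V₀ω/d)·−sin(ωt) with ωt = 6.5043 rad: (145)(7300)(-0.2193)/(4.43×10^-4) = -5.240×10^8 V/(m·s).
I_d = ε₀ A dE/dt = (8.85×10^-12)(3.66×10^-4)(-5.240×10^8) = -1.70×10^-6 A.

-1.70×10^-6 A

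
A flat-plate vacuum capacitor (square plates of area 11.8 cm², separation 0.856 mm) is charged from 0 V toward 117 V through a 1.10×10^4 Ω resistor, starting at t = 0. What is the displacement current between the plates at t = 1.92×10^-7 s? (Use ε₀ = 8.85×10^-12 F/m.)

C = ε₀A/d = (8.85×10^-12)(1.18×10^-3)/(8.56×10^-4) = 1.220×10^-11 F and τ = RC = 1.342×10^-7 s. I_d in the gap equals the RC charging current.
I_d(t) = (V₀/R) e^(−t/τ) = 0.01064 · e^(−1.431) = 2.54×10^-3 A.

2.54×10^-3 A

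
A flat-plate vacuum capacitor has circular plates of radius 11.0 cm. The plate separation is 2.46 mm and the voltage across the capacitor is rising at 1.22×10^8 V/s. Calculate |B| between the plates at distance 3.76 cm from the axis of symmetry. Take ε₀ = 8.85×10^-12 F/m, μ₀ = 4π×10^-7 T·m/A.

1.04×10^-8 T

With E = V/d, dE/dt = 4.959×10^10 V/(m·s) and πR² = 0.03801 m², giving I_d = ε₀ πR² dE/dt = 0.01668 A.
An Ampèrian loop of radius r encloses a fraction (r/R)² of I_d. Then B·2πr = μ₀ I_d (r/R)², giving B = μ₀ I_d r/(2πR²) = 1.04×10^-8 T.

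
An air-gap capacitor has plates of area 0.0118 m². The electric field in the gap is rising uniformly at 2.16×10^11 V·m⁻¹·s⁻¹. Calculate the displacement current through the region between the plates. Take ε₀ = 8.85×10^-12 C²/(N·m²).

I_d = ε₀ A (dE/dt) = (8.85×10^-12)(0.0118 m²)(2.16×10^11) = 0.0226 A.

0.0226 A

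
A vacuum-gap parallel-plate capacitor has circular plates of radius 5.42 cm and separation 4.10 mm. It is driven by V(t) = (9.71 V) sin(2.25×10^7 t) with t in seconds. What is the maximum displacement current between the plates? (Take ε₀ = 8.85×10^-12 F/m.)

4.35×10^-3 A

(dE/dt)_max = V₀ω/d = 5.329×10^10 V/(m·s); ω = 2.25×10^7 rad/s.
I_d,max = ε₀ A (dE/dt)_max = (8.85×10^-12)(9.229×10^-3)(5.329×10^10) = 4.35×10^-3 A.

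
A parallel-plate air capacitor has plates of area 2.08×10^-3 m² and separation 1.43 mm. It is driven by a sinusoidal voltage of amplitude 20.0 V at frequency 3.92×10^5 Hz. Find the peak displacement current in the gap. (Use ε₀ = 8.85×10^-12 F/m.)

6.34×10^-4 A

(dE/dt)_max = V₀ω/d = 3.445×10^10 V/(m·s); ω = 2πf = 2.463×10^6 rad/s.
I_d,max = ε₀ A (dE/dt)_max = (8.85×10^-12)(2.08×10^-3)(3.445×10^10) = 6.34×10^-4 A.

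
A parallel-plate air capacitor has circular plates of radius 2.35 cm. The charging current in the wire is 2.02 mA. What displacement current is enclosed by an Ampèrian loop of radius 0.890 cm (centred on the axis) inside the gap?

2.90×10^-4 A

No conduction current crosses the gap, so I_d there equals the 2.02×10^-3 A in the leads.
Since J_d is uniform, the enclosed fraction is (r/R)² = 0.1434, giving I_d,enc = 2.90×10^-4 A.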